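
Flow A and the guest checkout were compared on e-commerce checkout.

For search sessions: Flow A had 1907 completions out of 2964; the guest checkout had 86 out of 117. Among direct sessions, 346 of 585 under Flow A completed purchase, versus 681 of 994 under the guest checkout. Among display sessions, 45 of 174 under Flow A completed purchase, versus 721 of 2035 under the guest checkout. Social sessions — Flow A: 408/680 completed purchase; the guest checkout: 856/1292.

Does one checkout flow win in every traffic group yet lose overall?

Search: Flow A 1907/2964 = 64.3%, the guest checkout 86/117 = 73.5% → the guest checkout
Direct: Flow A 346/585 = 59.1%, the guest checkout 681/994 = 68.5% → the guest checkout
Display: Flow A 45/174 = 25.9%, the guest checkout 721/2035 = 35.4% → the guest checkout
Social: Flow A 408/680 = 60.0%, the guest checkout 856/1292 = 66.3% → the guest checkout
Overall: Flow A 2706/4403 = 61.5%, the guest checkout 2344/4438 = 52.8% → Flow A
The guest checkout wins each traffic group but Flow A wins overall — the comparison reverses. The guest checkout's sessions skew toward display, which has a lower base rate.

Yes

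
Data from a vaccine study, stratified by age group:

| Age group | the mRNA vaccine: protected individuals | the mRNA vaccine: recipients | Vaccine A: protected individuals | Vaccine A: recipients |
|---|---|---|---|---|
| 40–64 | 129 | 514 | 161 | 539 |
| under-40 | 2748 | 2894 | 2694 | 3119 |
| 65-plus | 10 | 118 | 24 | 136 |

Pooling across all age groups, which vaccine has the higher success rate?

the mRNA vaccine

40–64: the mRNA vaccine 129/514 = 25.1%, Vaccine A 161/539 = 29.9% → Vaccine A
Under-40: the mRNA vaccine 2748/2894 = 95.0%, Vaccine A 2694/3119 = 86.4% → the mRNA vaccine
65-plus: the mRNA vaccine 10/118 = 8.5%, Vaccine A 24/136 = 17.6% → Vaccine A
Overall: the mRNA vaccine 2887/3526 = 81.9%, Vaccine A 2879/3794 = 75.9% → the mRNA vaccine
(Neither sweeps every age group, but the mRNA vaccine has the higher pooled rate.)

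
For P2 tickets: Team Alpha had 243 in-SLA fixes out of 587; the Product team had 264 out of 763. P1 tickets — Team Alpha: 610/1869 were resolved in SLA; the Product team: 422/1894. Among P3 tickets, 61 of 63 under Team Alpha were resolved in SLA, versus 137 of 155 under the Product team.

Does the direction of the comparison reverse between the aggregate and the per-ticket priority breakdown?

No

P2: Team Alpha 243/587 = 41.4%, the Product team 264/763 = 34.6% → Team Alpha
P1: Team Alpha 610/1869 = 32.6%, the Product team 422/1894 = 22.3% → Team Alpha
P3: Team Alpha 61/63 = 96.8%, the Product team 137/155 = 88.4% → Team Alpha
Overall: Team Alpha 914/2519 = 36.3%, the Product team 823/2812 = 29.3% → Team Alpha
Team Alpha wins overall and in every ticket group — no reversal.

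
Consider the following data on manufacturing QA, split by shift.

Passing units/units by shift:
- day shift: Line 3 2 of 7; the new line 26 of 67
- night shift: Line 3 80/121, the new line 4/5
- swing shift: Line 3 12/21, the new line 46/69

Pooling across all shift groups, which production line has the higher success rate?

Line 3

Day shift: Line 3 2/7 = 28.6%, the new line 26/67 = 38.8% → the new line
Night shift: Line 3 80/121 = 66.1%, the new line 4/5 = 80.0% → the new line
Swing shift: Line 3 12/21 = 57.1%, the new line 46/69 = 66.7% → the new line
Overall: Line 3 94/149 = 63.1%, the new line 76/141 = 53.9% → Line 3
(The new line wins every shift group but Line 3 wins overall — the new line's units skew toward the low-rate day shift group.)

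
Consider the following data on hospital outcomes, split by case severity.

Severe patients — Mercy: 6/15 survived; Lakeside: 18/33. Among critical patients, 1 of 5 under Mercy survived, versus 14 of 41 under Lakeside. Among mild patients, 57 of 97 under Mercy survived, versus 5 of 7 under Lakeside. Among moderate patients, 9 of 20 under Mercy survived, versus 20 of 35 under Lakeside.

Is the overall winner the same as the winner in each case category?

Severe: Mercy 6/15 = 40.0%, Lakeside 18/33 = 54.5% → Lakeside
Critical: Mercy 1/5 = 20.0%, Lakeside 14/41 = 34.1% → Lakeside
Mild: Mercy 57/97 = 58.8%, Lakeside 5/7 = 71.4% → Lakeside
Moderate: Mercy 9/20 = 45.0%, Lakeside 20/35 = 57.1% → Lakeside
Overall: Mercy 73/137 = 53.3%, Lakeside 57/116 = 49.1% → Mercy
Lakeside wins each case group but Mercy wins overall — the comparison reverses. Lakeside's patients skew toward critical, which has a lower base rate.

No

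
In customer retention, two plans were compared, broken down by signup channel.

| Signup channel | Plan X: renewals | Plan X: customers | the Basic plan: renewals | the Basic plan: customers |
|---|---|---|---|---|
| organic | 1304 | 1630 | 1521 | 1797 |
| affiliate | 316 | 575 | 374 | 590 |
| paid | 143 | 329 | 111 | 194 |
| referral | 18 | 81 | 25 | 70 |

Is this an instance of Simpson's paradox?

Organic: Plan X 1304/1630 = 80.0%, the Basic plan 1521/1797 = 84.6% → the Basic plan
Affiliate: Plan X 316/575 = 55.0%, the Basic plan 374/590 = 63.4% → the Basic plan
Paid: Plan X 143/329 = 43.5%, the Basic plan 111/194 = 57.2% → the Basic plan
Referral: Plan X 18/81 = 22.2%, the Basic plan 25/70 = 35.7% → the Basic plan
Overall: Plan X 1781/2615 = 68.1%, the Basic plan 2031/2651 = 76.6% → the Basic plan
The Basic plan wins overall and in every signup group — no reversal.

No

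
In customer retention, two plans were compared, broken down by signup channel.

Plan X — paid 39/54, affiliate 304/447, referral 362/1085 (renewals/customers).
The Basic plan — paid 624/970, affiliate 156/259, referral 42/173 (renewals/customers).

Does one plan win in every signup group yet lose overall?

Yes

Paid: Plan X 39/54 = 72.2%, the Basic plan 624/970 = 64.3% → Plan X
Affiliate: Plan X 304/447 = 68.0%, the Basic plan 156/259 = 60.2% → Plan X
Referral: Plan X 362/1085 = 33.4%, the Basic plan 42/173 = 24.3% → Plan X
Overall: Plan X 705/1586 = 44.5%, the Basic plan 822/1402 = 58.6% → the Basic plan
Plan X wins each signup group but the Basic plan wins overall — the comparison reverses. Plan X's customers skew toward referral, which has a lower base rate.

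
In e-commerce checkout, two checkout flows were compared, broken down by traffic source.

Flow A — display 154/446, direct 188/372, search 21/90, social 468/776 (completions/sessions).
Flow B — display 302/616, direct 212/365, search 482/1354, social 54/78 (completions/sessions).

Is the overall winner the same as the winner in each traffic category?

Display: Flow A 154/446 = 34.5%, Flow B 302/616 = 49.0% → Flow B
Direct: Flow A 188/372 = 50.5%, Flow B 212/365 = 58.1% → Flow B
Search: Flow A 21/90 = 23.3%, Flow B 482/1354 = 35.6% → Flow B
Social: Flow A 468/776 = 60.3%, Flow B 54/78 = 69.2% → Flow B
Overall: Flow A 831/1684 = 49.3%, Flow B 1050/2413 = 43.5% → Flow A
Flow B wins each traffic group but Flow A wins overall — the comparison reverses. Flow B's sessions skew toward search, which has a lower base rate.

No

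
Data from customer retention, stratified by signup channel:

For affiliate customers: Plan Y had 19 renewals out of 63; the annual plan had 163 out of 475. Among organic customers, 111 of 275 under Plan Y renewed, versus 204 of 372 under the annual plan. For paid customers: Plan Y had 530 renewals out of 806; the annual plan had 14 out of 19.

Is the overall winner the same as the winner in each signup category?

Affiliate: Plan Y 19/63 = 30.2%, the annual plan 163/475 = 34.3% → the annual plan
Organic: Plan Y 111/275 = 40.4%, the annual plan 204/372 = 54.8% → the annual plan
Paid: Plan Y 530/806 = 65.8%, the annual plan 14/19 = 73.7% → the annual plan
Overall: Plan Y 660/1144 = 57.7%, the annual plan 381/866 = 44.0% → Plan Y
The annual plan wins each signup group but Plan Y wins overall — the comparison reverses. The annual plan's customers skew toward affiliate, which has a lower base rate.

No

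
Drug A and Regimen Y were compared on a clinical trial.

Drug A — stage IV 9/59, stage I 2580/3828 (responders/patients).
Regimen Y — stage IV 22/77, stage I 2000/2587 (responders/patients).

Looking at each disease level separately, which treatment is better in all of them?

Regimen Y

Stage IV: Drug A 9/59 = 15.3%, Regimen Y 22/77 = 28.6% → Regimen Y
Stage I: Drug A 2580/3828 = 67.4%, Regimen Y 2000/2587 = 77.3% → Regimen Y
Regimen Y has the higher rate in both groups.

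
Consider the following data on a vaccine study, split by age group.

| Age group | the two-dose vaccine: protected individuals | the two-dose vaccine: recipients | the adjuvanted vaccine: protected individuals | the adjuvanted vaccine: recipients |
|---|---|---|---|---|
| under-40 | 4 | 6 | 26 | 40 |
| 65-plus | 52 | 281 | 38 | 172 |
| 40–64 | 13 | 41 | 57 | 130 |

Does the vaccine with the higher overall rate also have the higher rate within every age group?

No

Under-40: the two-dose vaccine 4/6 = 66.7%, the adjuvanted vaccine 26/40 = 65.0% → the two-dose vaccine
65-plus: the two-dose vaccine 52/281 = 18.5%, the adjuvanted vaccine 38/172 = 22.1% → the adjuvanted vaccine
40–64: the two-dose vaccine 13/41 = 31.7%, the adjuvanted vaccine 57/130 = 43.8% → the adjuvanted vaccine
Overall: the two-dose vaccine 69/328 = 21.0%, the adjuvanted vaccine 121/342 = 35.4% → the adjuvanted vaccine
Neither sweeps: the two-dose vaccine wins 1 of 3 groups, the adjuvanted vaccine wins 2. The adjuvanted vaccine wins overall but not every group — no Simpson reversal.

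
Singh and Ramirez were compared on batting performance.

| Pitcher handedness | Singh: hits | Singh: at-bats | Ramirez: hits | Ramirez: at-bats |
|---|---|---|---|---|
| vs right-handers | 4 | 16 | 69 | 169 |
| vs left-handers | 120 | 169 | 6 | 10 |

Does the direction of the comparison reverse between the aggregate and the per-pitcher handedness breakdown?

Vs right-handers: Singh 4/16 = 25.0%, Ramirez 69/169 = 40.8% → Ramirez
Vs left-handers: Singh 120/169 = 71.0%, Ramirez 6/10 = 60.0% → Singh
Overall: Singh 124/185 = 67.0%, Ramirez 75/179 = 41.9% → Singh
Neither sweeps: Singh wins 1 of 2 groups, Ramirez wins 1. Singh wins overall but not every group — no Simpson reversal.

No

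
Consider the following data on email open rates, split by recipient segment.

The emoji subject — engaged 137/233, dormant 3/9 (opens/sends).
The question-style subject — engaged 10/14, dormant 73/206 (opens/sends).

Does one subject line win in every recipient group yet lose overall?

Engaged: the emoji subject 137/233 = 58.8%, the question-style subject 10/14 = 71.4% → the question-style subject
Dormant: the emoji subject 3/9 = 33.3%, the question-style subject 73/206 = 35.4% → the question-style subject
Overall: the emoji subject 140/242 = 57.9%, the question-style subject 83/220 = 37.7% → the emoji subject
The question-style subject wins each recipient group but the emoji subject wins overall — the comparison reverses. The question-style subject's sends skew toward dormant, which has a lower base rate.

Yes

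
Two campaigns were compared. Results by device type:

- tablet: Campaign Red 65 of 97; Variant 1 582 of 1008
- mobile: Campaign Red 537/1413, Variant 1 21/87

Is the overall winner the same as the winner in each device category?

No

Tablet: Campaign Red 65/97 = 67.0%, Variant 1 582/1008 = 57.7% → Campaign Red
Mobile: Campaign Red 537/1413 = 38.0%, Variant 1 21/87 = 24.1% → Campaign Red
Overall: Campaign Red 602/1510 = 39.9%, Variant 1 603/1095 = 55.1% → Variant 1
Campaign Red wins each device group but Variant 1 wins overall — the comparison reverses. Campaign Red's impressions skew toward mobile, which has a lower base rate.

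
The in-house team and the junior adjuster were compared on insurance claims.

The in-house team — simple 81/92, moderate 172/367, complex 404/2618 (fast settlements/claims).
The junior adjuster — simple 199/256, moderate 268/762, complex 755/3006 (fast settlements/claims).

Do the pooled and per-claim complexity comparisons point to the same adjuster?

Simple: the in-house team 81/92 = 88.0%, the junior adjuster 199/256 = 77.7% → the in-house team
Moderate: the in-house team 172/367 = 46.9%, the junior adjuster 268/762 = 35.2% → the in-house team
Complex: the in-house team 404/2618 = 15.4%, the junior adjuster 755/3006 = 25.1% → the junior adjuster
Overall: the in-house team 657/3077 = 21.4%, the junior adjuster 1222/4024 = 30.4% → the junior adjuster
Neither sweeps: the in-house team wins 2 of 3 groups, the junior adjuster wins 1. The junior adjuster wins overall but not every group — no Simpson reversal.

No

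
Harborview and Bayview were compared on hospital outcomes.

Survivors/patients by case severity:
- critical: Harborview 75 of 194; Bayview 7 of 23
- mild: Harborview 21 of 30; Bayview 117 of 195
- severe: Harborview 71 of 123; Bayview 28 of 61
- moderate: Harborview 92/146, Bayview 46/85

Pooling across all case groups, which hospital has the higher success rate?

Critical: Harborview 75/194 = 38.7%, Bayview 7/23 = 30.4% → Harborview
Mild: Harborview 21/30 = 70.0%, Bayview 117/195 = 60.0% → Harborview
Severe: Harborview 71/123 = 57.7%, Bayview 28/61 = 45.9% → Harborview
Moderate: Harborview 92/146 = 63.0%, Bayview 46/85 = 54.1% → Harborview
Overall: Harborview 259/493 = 52.5%, Bayview 198/364 = 54.4% → Bayview
(Harborview wins every case group but Bayview wins overall — Harborview's patients skew toward the low-rate critical group.)

Bayview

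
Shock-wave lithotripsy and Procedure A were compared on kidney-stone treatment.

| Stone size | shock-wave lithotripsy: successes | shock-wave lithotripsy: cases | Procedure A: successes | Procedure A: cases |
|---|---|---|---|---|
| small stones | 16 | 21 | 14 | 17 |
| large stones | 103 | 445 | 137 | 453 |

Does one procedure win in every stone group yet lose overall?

No

Small stones: shock-wave lithotripsy 16/21 = 76.2%, Procedure A 14/17 = 82.4% → Procedure A
Large stones: shock-wave lithotripsy 103/445 = 23.1%, Procedure A 137/453 = 30.2% → Procedure A
Overall: shock-wave lithotripsy 119/466 = 25.5%, Procedure A 151/470 = 32.1% → Procedure A
Procedure A wins overall and in every stone group — no reversal.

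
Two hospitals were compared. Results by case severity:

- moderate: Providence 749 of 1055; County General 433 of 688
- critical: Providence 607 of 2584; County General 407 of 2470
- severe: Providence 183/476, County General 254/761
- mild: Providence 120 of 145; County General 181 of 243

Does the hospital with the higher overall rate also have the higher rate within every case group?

Moderate: Providence 749/1055 = 71.0%, County General 433/688 = 62.9% → Providence
Critical: Providence 607/2584 = 23.5%, County General 407/2470 = 16.5% → Providence
Severe: Providence 183/476 = 38.4%, County General 254/761 = 33.4% → Providence
Mild: Providence 120/145 = 82.8%, County General 181/243 = 74.5% → Providence
Overall: Providence 1659/4260 = 38.9%, County General 1275/4162 = 30.6% → Providence
Providence wins overall and in every case group — no reversal.

Yes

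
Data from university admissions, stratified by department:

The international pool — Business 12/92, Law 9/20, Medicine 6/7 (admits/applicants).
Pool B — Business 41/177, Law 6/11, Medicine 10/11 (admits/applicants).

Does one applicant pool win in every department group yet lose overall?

No

Business: the international pool 12/92 = 13.0%, Pool B 41/177 = 23.2% → Pool B
Law: the international pool 9/20 = 45.0%, Pool B 6/11 = 54.5% → Pool B
Medicine: the international pool 6/7 = 85.7%, Pool B 10/11 = 90.9% → Pool B
Overall: the international pool 27/119 = 22.7%, Pool B 57/199 = 28.6% → Pool B
Pool B wins overall and in every department group — no reversal.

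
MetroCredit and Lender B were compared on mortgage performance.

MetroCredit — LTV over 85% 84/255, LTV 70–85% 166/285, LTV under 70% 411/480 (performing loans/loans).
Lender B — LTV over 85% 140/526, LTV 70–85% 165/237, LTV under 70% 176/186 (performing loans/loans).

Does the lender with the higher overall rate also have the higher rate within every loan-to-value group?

LTV over 85%: MetroCredit 84/255 = 32.9%, Lender B 140/526 = 26.6% → MetroCredit
LTV 70–85%: MetroCredit 166/285 = 58.2%, Lender B 165/237 = 69.6% → Lender B
LTV under 70%: MetroCredit 411/480 = 85.6%, Lender B 176/186 = 94.6% → Lender B
Overall: MetroCredit 661/1020 = 64.8%, Lender B 481/949 = 50.7% → MetroCredit
Neither sweeps: MetroCredit wins 1 of 3 groups, Lender B wins 2. MetroCredit wins overall but not every group — no Simpson reversal.

No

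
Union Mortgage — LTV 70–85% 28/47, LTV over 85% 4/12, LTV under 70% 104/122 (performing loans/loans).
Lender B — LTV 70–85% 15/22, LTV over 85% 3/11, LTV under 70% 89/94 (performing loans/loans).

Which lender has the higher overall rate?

LTV 70–85%: Union Mortgage 28/47 = 59.6%, Lender B 15/22 = 68.2% → Lender B
LTV over 85%: Union Mortgage 4/12 = 33.3%, Lender B 3/11 = 27.3% → Union Mortgage
LTV under 70%: Union Mortgage 104/122 = 85.2%, Lender B 89/94 = 94.7% → Lender B
Overall: Union Mortgage 136/181 = 75.1%, Lender B 107/127 = 84.3% → Lender B
(Neither sweeps every loan-to-value group, but Lender B has the higher pooled rate.)

Lender B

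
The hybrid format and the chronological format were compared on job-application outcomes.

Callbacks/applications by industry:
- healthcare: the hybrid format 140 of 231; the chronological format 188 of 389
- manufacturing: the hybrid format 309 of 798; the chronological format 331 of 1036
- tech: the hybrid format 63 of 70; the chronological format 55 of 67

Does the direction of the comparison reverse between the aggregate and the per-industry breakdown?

Healthcare: the hybrid format 140/231 = 60.6%, the chronological format 188/389 = 48.3% → the hybrid format
Manufacturing: the hybrid format 309/798 = 38.7%, the chronological format 331/1036 = 31.9% → the hybrid format
Tech: the hybrid format 63/70 = 90.0%, the chronological format 55/67 = 82.1% → the hybrid format
Overall: the hybrid format 512/1099 = 46.6%, the chronological format 574/1492 = 38.5% → the hybrid format
The hybrid format wins overall and in every industry group — no reversal.

No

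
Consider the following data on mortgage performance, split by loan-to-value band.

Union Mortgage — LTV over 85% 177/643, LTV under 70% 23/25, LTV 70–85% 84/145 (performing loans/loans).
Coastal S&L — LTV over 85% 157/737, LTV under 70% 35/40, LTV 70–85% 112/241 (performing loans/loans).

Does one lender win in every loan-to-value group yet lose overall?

LTV over 85%: Union Mortgage 177/643 = 27.5%, Coastal S&L 157/737 = 21.3% → Union Mortgage
LTV under 70%: Union Mortgage 23/25 = 92.0%, Coastal S&L 35/40 = 87.5% → Union Mortgage
LTV 70–85%: Union Mortgage 84/145 = 57.9%, Coastal S&L 112/241 = 46.5% → Union Mortgage
Overall: Union Mortgage 284/813 = 34.9%, Coastal S&L 304/1018 = 29.9% → Union Mortgage
Union Mortgage wins overall and in every loan-to-value group — no reversal.

No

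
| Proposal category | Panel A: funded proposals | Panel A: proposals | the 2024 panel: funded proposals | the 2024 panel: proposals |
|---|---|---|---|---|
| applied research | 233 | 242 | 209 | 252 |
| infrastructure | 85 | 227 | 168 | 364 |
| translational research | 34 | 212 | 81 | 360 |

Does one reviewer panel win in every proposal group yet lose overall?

No

Applied research: Panel A 233/242 = 96.3%, the 2024 panel 209/252 = 82.9% → Panel A
Infrastructure: Panel A 85/227 = 37.4%, the 2024 panel 168/364 = 46.2% → the 2024 panel
Translational research: Panel A 34/212 = 16.0%, the 2024 panel 81/360 = 22.5% → the 2024 panel
Overall: Panel A 352/681 = 51.7%, the 2024 panel 458/976 = 46.9% → Panel A
Neither sweeps: Panel A wins 1 of 3 groups, the 2024 panel wins 2. Panel A wins overall but not every group — no Simpson reversal.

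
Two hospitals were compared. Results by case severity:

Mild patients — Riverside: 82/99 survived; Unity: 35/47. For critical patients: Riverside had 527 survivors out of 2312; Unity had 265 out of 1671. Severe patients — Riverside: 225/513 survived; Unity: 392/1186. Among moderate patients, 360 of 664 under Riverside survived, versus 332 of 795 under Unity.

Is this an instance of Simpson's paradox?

No

Mild: Riverside 82/99 = 82.8%, Unity 35/47 = 74.5% → Riverside
Critical: Riverside 527/2312 = 22.8%, Unity 265/1671 = 15.9% → Riverside
Severe: Riverside 225/513 = 43.9%, Unity 392/1186 = 33.1% → Riverside
Moderate: Riverside 360/664 = 54.2%, Unity 332/795 = 41.8% → Riverside
Overall: Riverside 1194/3588 = 33.3%, Unity 1024/3699 = 27.7% → Riverside
Riverside wins overall and in every case group — no reversal.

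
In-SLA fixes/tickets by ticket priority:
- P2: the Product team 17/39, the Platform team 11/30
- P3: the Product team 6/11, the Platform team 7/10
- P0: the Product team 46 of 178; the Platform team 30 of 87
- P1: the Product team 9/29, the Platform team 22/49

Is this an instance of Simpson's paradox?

P2: the Product team 17/39 = 43.6%, the Platform team 11/30 = 36.7% → the Product team
P3: the Product team 6/11 = 54.5%, the Platform team 7/10 = 70.0% → the Platform team
P0: the Product team 46/178 = 25.8%, the Platform team 30/87 = 34.5% → the Platform team
P1: the Product team 9/29 = 31.0%, the Platform team 22/49 = 44.9% → the Platform team
Overall: the Product team 78/257 = 30.4%, the Platform team 70/176 = 39.8% → the Platform team
Neither sweeps: the Product team wins 1 of 4 groups, the Platform team wins 3. The Platform team wins overall but not every group — no Simpson reversal.

No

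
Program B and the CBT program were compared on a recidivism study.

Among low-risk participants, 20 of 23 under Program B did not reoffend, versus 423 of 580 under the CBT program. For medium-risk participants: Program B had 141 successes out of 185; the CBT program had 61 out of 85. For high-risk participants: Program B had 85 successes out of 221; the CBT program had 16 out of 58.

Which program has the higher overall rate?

Low-risk: Program B 20/23 = 87.0%, the CBT program 423/580 = 72.9% → Program B
Medium-risk: Program B 141/185 = 76.2%, the CBT program 61/85 = 71.8% → Program B
High-risk: Program B 85/221 = 38.5%, the CBT program 16/58 = 27.6% → Program B
Overall: Program B 246/429 = 57.3%, the CBT program 500/723 = 69.2% → the CBT program
(Program B wins every risk group but the CBT program wins overall — Program B's participants skew toward the low-rate high-risk group.)

the CBT program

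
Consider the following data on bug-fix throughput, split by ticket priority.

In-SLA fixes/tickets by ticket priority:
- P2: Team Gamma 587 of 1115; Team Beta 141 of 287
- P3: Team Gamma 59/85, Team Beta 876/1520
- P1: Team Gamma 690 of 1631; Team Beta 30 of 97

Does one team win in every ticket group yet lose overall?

Yes

P2: Team Gamma 587/1115 = 52.6%, Team Beta 141/287 = 49.1% → Team Gamma
P3: Team Gamma 59/85 = 69.4%, Team Beta 876/1520 = 57.6% → Team Gamma
P1: Team Gamma 690/1631 = 42.3%, Team Beta 30/97 = 30.9% → Team Gamma
Overall: Team Gamma 1336/2831 = 47.2%, Team Beta 1047/1904 = 55.0% → Team Beta
Team Gamma wins each ticket group but Team Beta wins overall — the comparison reverses. Team Gamma's tickets skew toward P1, which has a lower base rate.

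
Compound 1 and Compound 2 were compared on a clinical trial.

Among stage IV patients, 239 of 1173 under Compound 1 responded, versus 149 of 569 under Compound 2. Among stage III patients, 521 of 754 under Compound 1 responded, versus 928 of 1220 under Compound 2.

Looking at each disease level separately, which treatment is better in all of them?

Compound 2

Stage IV: Compound 1 239/1173 = 20.4%, Compound 2 149/569 = 26.2% → Compound 2
Stage III: Compound 1 521/754 = 69.1%, Compound 2 928/1220 = 76.1% → Compound 2
Compound 2 has the higher rate in both groups.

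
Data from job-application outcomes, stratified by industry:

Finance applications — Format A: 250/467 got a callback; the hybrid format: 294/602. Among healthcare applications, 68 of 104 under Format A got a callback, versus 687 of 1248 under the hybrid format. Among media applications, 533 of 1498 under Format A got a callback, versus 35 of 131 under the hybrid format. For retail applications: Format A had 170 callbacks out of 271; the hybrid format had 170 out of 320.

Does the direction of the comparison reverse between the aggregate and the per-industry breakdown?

Finance: Format A 250/467 = 53.5%, the hybrid format 294/602 = 48.8% → Format A
Healthcare: Format A 68/104 = 65.4%, the hybrid format 687/1248 = 55.0% → Format A
Media: Format A 533/1498 = 35.6%, the hybrid format 35/131 = 26.7% → Format A
Retail: Format A 170/271 = 62.7%, the hybrid format 170/320 = 53.1% → Format A
Overall: Format A 1021/2340 = 43.6%, the hybrid format 1186/2301 = 51.5% → the hybrid format
Format A wins each industry group but the hybrid format wins overall — the comparison reverses. Format A's applications skew toward media, which has a lower base rate.

Yes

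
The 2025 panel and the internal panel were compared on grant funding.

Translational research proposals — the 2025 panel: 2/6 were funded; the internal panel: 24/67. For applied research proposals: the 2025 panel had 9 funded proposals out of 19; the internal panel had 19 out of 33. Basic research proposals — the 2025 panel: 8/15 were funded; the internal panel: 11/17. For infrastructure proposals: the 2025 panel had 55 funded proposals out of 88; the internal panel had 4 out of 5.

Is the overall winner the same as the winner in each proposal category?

Translational research: the 2025 panel 2/6 = 33.3%, the internal panel 24/67 = 35.8% → the internal panel
Applied research: the 2025 panel 9/19 = 47.4%, the internal panel 19/33 = 57.6% → the internal panel
Basic research: the 2025 panel 8/15 = 53.3%, the internal panel 11/17 = 64.7% → the internal panel
Infrastructure: the 2025 panel 55/88 = 62.5%, the internal panel 4/5 = 80.0% → the internal panel
Overall: the 2025 panel 74/128 = 57.8%, the internal panel 58/122 = 47.5% → the 2025 panel
The internal panel wins each proposal group but the 2025 panel wins overall — the comparison reverses. The internal panel's proposals skew toward translational research, which has a lower base rate.

No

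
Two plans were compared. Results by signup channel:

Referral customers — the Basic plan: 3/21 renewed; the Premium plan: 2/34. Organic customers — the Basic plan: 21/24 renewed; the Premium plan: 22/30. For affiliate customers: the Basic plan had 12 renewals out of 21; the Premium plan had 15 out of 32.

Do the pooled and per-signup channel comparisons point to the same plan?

Yes

Referral: the Basic plan 3/21 = 14.3%, the Premium plan 2/34 = 5.9% → the Basic plan
Organic: the Basic plan 21/24 = 87.5%, the Premium plan 22/30 = 73.3% → the Basic plan
Affiliate: the Basic plan 12/21 = 57.1%, the Premium plan 15/32 = 46.9% → the Basic plan
Overall: the Basic plan 36/66 = 54.5%, the Premium plan 39/96 = 40.6% → the Basic plan
The Basic plan wins overall and in every signup group — no reversal.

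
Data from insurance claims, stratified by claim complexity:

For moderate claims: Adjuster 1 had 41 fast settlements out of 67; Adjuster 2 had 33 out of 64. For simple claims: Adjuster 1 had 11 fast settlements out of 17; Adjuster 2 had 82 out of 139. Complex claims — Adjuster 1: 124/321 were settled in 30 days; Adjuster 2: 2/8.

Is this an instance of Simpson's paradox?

Moderate: Adjuster 1 41/67 = 61.2%, Adjuster 2 33/64 = 51.6% → Adjuster 1
Simple: Adjuster 1 11/17 = 64.7%, Adjuster 2 82/139 = 59.0% → Adjuster 1
Complex: Adjuster 1 124/321 = 38.6%, Adjuster 2 2/8 = 25.0% → Adjuster 1
Overall: Adjuster 1 176/405 = 43.5%, Adjuster 2 117/211 = 55.5% → Adjuster 2
Adjuster 1 wins each claim group but Adjuster 2 wins overall — the comparison reverses. Adjuster 1's claims skew toward complex, which has a lower base rate.

Yes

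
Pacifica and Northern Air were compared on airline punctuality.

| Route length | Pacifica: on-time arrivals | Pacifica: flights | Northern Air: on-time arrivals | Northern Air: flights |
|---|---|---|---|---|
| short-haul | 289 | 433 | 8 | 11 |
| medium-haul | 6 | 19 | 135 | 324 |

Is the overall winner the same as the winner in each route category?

No

Short-haul: Pacifica 289/433 = 66.7%, Northern Air 8/11 = 72.7% → Northern Air
Medium-haul: Pacifica 6/19 = 31.6%, Northern Air 135/324 = 41.7% → Northern Air
Overall: Pacifica 295/452 = 65.3%, Northern Air 143/335 = 42.7% → Pacifica
Northern Air wins each route group but Pacifica wins overall — the comparison reverses. Northern Air's flights skew toward medium-haul, which has a lower base rate.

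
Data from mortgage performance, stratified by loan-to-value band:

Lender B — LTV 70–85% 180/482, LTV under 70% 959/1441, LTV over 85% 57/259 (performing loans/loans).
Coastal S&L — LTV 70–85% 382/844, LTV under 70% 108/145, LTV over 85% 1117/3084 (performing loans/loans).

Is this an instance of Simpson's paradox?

Yes

LTV 70–85%: Lender B 180/482 = 37.3%, Coastal S&L 382/844 = 45.3% → Coastal S&L
LTV under 70%: Lender B 959/1441 = 66.6%, Coastal S&L 108/145 = 74.5% → Coastal S&L
LTV over 85%: Lender B 57/259 = 22.0%, Coastal S&L 1117/3084 = 36.2% → Coastal S&L
Overall: Lender B 1196/2182 = 54.8%, Coastal S&L 1607/4073 = 39.5% → Lender B
Coastal S&L wins each loan-to-value group but Lender B wins overall — the comparison reverses. Coastal S&L's loans skew toward LTV over 85%, which has a lower base rate.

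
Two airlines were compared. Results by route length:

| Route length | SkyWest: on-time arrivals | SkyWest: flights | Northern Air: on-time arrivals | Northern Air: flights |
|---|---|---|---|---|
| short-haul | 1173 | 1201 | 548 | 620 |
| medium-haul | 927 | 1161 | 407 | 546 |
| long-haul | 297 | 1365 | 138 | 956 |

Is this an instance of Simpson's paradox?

No

Short-haul: SkyWest 1173/1201 = 97.7%, Northern Air 548/620 = 88.4% → SkyWest
Medium-haul: SkyWest 927/1161 = 79.8%, Northern Air 407/546 = 74.5% → SkyWest
Long-haul: SkyWest 297/1365 = 21.8%, Northern Air 138/956 = 14.4% → SkyWest
Overall: SkyWest 2397/3727 = 64.3%, Northern Air 1093/2122 = 51.5% → SkyWest
SkyWest wins overall and in every route group — no reversal.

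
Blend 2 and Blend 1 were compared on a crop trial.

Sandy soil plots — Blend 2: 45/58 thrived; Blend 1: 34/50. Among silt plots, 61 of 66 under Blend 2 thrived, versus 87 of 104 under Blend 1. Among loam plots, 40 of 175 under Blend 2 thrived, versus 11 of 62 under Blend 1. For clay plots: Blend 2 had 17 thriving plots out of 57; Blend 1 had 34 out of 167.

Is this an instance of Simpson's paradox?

Sandy soil: Blend 2 45/58 = 77.6%, Blend 1 34/50 = 68.0% → Blend 2
Silt: Blend 2 61/66 = 92.4%, Blend 1 87/104 = 83.7% → Blend 2
Loam: Blend 2 40/175 = 22.9%, Blend 1 11/62 = 17.7% → Blend 2
Clay: Blend 2 17/57 = 29.8%, Blend 1 34/167 = 20.4% → Blend 2
Overall: Blend 2 163/356 = 45.8%, Blend 1 166/383 = 43.3% → Blend 2
Blend 2 wins overall and in every soil group — no reversal.

No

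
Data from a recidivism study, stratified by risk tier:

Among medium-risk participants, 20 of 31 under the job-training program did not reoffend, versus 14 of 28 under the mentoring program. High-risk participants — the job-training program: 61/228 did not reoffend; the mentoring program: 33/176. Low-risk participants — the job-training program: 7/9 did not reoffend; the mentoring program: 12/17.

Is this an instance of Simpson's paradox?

No

Medium-risk: the job-training program 20/31 = 64.5%, the mentoring program 14/28 = 50.0% → the job-training program
High-risk: the job-training program 61/228 = 26.8%, the mentoring program 33/176 = 18.8% → the job-training program
Low-risk: the job-training program 7/9 = 77.8%, the mentoring program 12/17 = 70.6% → the job-training program
Overall: the job-training program 88/268 = 32.8%, the mentoring program 59/221 = 26.7% → the job-training program
The job-training program wins overall and in every risk group — no reversal.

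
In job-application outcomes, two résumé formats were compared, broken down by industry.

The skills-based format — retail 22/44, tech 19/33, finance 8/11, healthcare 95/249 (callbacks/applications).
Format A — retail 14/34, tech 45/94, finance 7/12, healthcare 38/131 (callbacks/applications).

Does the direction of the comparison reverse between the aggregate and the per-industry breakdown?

Retail: the skills-based format 22/44 = 50.0%, Format A 14/34 = 41.2% → the skills-based format
Tech: the skills-based format 19/33 = 57.6%, Format A 45/94 = 47.9% → the skills-based format
Finance: the skills-based format 8/11 = 72.7%, Format A 7/12 = 58.3% → the skills-based format
Healthcare: the skills-based format 95/249 = 38.2%, Format A 38/131 = 29.0% → the skills-based format
Overall: the skills-based format 144/337 = 42.7%, Format A 104/271 = 38.4% → the skills-based format
The skills-based format wins overall and in every industry group — no reversal.

No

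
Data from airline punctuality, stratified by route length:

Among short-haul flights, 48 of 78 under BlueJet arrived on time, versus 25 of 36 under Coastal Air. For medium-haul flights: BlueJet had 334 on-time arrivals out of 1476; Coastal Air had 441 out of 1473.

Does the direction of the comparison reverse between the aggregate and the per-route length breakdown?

No

Short-haul: BlueJet 48/78 = 61.5%, Coastal Air 25/36 = 69.4% → Coastal Air
Medium-haul: BlueJet 334/1476 = 22.6%, Coastal Air 441/1473 = 29.9% → Coastal Air
Overall: BlueJet 382/1554 = 24.6%, Coastal Air 466/1509 = 30.9% → Coastal Air
Coastal Air wins overall and in every route group — no reversal.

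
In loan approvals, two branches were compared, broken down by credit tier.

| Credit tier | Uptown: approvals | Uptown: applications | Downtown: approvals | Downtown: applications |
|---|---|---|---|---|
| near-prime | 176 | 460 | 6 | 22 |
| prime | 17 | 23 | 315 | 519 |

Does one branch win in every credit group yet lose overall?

Near-prime: Uptown 176/460 = 38.3%, Downtown 6/22 = 27.3% → Uptown
Prime: Uptown 17/23 = 73.9%, Downtown 315/519 = 60.7% → Uptown
Overall: Uptown 193/483 = 40.0%, Downtown 321/541 = 59.3% → Downtown
Uptown wins each credit group but Downtown wins overall — the comparison reverses. Uptown's applications skew toward near-prime, which has a lower base rate.

Yes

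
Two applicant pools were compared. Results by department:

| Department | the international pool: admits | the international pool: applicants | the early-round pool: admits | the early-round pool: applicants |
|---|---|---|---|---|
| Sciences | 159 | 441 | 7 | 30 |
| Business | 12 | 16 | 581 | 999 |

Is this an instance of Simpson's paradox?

Yes

Sciences: the international pool 159/441 = 36.1%, the early-round pool 7/30 = 23.3% → the international pool
Business: the international pool 12/16 = 75.0%, the early-round pool 581/999 = 58.2% → the international pool
Overall: the international pool 171/457 = 37.4%, the early-round pool 588/1029 = 57.1% → the early-round pool
The international pool wins each department group but the early-round pool wins overall — the comparison reverses. The international pool's applicants skew toward Sciences, which has a lower base rate.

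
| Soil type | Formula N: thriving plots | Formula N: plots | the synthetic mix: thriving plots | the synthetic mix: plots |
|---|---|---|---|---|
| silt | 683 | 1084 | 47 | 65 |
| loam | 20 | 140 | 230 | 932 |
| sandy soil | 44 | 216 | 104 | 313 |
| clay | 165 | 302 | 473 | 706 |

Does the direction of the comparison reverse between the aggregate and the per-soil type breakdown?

Yes

Silt: Formula N 683/1084 = 63.0%, the synthetic mix 47/65 = 72.3% → the synthetic mix
Loam: Formula N 20/140 = 14.3%, the synthetic mix 230/932 = 24.7% → the synthetic mix
Sandy soil: Formula N 44/216 = 20.4%, the synthetic mix 104/313 = 33.2% → the synthetic mix
Clay: Formula N 165/302 = 54.6%, the synthetic mix 473/706 = 67.0% → the synthetic mix
Overall: Formula N 912/1742 = 52.4%, the synthetic mix 854/2016 = 42.4% → Formula N
The synthetic mix wins each soil group but Formula N wins overall — the comparison reverses. The synthetic mix's plots skew toward loam, which has a lower base rate.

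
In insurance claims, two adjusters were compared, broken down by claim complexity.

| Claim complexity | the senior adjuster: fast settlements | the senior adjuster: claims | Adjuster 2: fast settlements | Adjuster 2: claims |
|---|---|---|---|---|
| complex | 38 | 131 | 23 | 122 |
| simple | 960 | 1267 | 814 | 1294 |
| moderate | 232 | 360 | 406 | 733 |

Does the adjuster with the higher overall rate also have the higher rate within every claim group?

Yes

Complex: the senior adjuster 38/131 = 29.0%, Adjuster 2 23/122 = 18.9% → the senior adjuster
Simple: the senior adjuster 960/1267 = 75.8%, Adjuster 2 814/1294 = 62.9% → the senior adjuster
Moderate: the senior adjuster 232/360 = 64.4%, Adjuster 2 406/733 = 55.4% → the senior adjuster
Overall: the senior adjuster 1230/1758 = 70.0%, Adjuster 2 1243/2149 = 57.8% → the senior adjuster
The senior adjuster wins overall and in every claim group — no reversal.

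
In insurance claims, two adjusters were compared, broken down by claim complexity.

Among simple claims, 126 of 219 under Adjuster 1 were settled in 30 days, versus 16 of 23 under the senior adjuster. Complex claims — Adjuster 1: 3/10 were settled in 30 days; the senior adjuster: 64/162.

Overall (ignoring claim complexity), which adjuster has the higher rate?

Simple: Adjuster 1 126/219 = 57.5%, the senior adjuster 16/23 = 69.6% → the senior adjuster
Complex: Adjuster 1 3/10 = 30.0%, the senior adjuster 64/162 = 39.5% → the senior adjuster
Overall: Adjuster 1 129/229 = 56.3%, the senior adjuster 80/185 = 43.2% → Adjuster 1
(The senior adjuster wins every claim group but Adjuster 1 wins overall — the senior adjuster's claims skew toward the low-rate complex group.)

Adjuster 1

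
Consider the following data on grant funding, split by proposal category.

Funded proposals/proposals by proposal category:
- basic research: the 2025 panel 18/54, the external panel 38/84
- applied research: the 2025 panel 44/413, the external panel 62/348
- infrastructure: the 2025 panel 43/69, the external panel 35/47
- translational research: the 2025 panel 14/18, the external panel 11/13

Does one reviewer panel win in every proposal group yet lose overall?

Basic research: the 2025 panel 18/54 = 33.3%, the external panel 38/84 = 45.2% → the external panel
Applied research: the 2025 panel 44/413 = 10.7%, the external panel 62/348 = 17.8% → the external panel
Infrastructure: the 2025 panel 43/69 = 62.3%, the external panel 35/47 = 74.5% → the external panel
Translational research: the 2025 panel 14/18 = 77.8%, the external panel 11/13 = 84.6% → the external panel
Overall: the 2025 panel 119/554 = 21.5%, the external panel 146/492 = 29.7% → the external panel
The external panel wins overall and in every proposal group — no reversal.

No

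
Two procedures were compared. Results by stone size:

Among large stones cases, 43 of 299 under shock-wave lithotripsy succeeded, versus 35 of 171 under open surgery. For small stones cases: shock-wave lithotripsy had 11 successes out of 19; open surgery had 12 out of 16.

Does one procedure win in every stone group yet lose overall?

No

Large stones: shock-wave lithotripsy 43/299 = 14.4%, open surgery 35/171 = 20.5% → open surgery
Small stones: shock-wave lithotripsy 11/19 = 57.9%, open surgery 12/16 = 75.0% → open surgery
Overall: shock-wave lithotripsy 54/318 = 17.0%, open surgery 47/187 = 25.1% → open surgery
Open surgery wins overall and in every stone group — no reversal.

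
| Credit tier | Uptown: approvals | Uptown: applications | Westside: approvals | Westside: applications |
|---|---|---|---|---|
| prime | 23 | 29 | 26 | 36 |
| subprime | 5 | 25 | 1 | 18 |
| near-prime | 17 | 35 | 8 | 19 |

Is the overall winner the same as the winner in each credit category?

Prime: Uptown 23/29 = 79.3%, Westside 26/36 = 72.2% → Uptown
Subprime: Uptown 5/25 = 20.0%, Westside 1/18 = 5.6% → Uptown
Near-prime: Uptown 17/35 = 48.6%, Westside 8/19 = 42.1% → Uptown
Overall: Uptown 45/89 = 50.6%, Westside 35/73 = 47.9% → Uptown
Uptown wins overall and in every credit group — no reversal.

Yes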